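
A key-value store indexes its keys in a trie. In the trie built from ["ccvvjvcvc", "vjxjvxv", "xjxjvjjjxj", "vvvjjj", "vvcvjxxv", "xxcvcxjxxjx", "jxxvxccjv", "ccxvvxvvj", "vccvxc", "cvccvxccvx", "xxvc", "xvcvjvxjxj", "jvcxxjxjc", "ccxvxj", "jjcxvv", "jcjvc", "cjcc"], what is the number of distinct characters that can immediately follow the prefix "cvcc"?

1

Walk "cvcc" from the root, arriving at one node.
Characters that immediately follow "cvcc" among the stored strings: {v}.
That node has 1 child edge.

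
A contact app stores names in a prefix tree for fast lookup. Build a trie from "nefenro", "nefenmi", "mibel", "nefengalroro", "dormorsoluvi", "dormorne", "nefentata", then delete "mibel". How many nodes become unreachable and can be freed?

5

A node on "mibel"'s path can go only if nothing else ends at it or branches off below it.
No other word shares any prefix with "mibel", so all 5 of its nodes go.
Nodes removed: 5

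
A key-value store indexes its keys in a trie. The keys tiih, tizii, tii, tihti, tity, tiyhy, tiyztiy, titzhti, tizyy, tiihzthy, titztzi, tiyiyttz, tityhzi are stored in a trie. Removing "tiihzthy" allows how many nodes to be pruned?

4

After clearing the end-marker at "tiihzthy", prune upward until reaching a node still needed by another word.
The suffix "zthy" (4 nodes) is used only by "tiihzthy"; "tiih" is itself a stored word, so pruning stops there.
Nodes removed: 4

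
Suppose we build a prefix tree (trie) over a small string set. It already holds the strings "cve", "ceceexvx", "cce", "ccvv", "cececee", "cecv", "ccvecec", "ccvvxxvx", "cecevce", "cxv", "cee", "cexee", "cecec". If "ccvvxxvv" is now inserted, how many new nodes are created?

Walking "ccvvxxvv" from the root, the first 7 characters ("ccvvxxv") follow existing edges; "v" is the first miss.
New nodes needed: |"ccvvxxvv"| − 7 = 8 − 7 = 1.

1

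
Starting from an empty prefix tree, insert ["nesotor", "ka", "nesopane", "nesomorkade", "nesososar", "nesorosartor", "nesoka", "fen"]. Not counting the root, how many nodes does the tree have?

38

Count nodes per top-level branch (shared prefixes stored once):
  'f'-branch (fen): 3 nodes
  'k'-branch (ka): 2 nodes
  'n'-branch (nesoka, nesomorkade, nesopane, nesorosartor, nesososar, nesotor): 33 nodes
Sum: 38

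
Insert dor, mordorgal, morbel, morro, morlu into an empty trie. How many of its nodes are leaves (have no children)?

5

A leaf is a node with no children — equivalently, the end of a word that is not a proper prefix of any other stored word.
Those words: "dor", "morbel", "mordorgal", "morlu", "morro"
Leaf count: 5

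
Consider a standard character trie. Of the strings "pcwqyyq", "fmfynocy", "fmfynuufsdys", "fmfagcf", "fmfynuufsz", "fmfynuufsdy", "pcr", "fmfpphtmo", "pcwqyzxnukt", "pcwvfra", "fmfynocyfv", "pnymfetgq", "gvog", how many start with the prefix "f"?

Filter for entries beginning with "f":
Matches: "fmfagcf", "fmfpphtmo", "fmfynocy", "fmfynocyfv", "fmfynuufsdy", "fmfynuufsdys", "fmfynuufsz"
Count: 7

7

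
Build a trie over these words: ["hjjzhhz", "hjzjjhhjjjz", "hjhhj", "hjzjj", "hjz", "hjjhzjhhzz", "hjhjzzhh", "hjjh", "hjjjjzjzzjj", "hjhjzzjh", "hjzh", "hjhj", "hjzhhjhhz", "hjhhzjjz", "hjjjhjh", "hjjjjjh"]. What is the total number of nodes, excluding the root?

For each word, the new-node count is its length minus the longest prefix already in the trie:
  "hjjzhhz" → 7 new (h, j, j, z, h, h, z)
  "hjzjjhhjjjz" → prefix "hj" already present; 9 new (z, j, j, h, h, j, j, j, z)
  "hjhhj" → prefix "hj" already present; 3 new (h, h, j)
  "hjzjj" → prefix "hjzjj" already present; 0 new (none)
  "hjz" → prefix "hjz" already present; 0 new (none)
  "hjjhzjhhzz" → prefix "hjj" already present; 7 new (h, z, j, h, h, z, z)
  "hjhjzzhh" → prefix "hjh" already present; 5 new (j, z, z, h, h)
  "hjjh" → prefix "hjjh" already present; 0 new (none)
  "hjjjjzjzzjj" → prefix "hjj" already present; 8 new (j, j, z, j, z, z, j, j)
  "hjhjzzjh" → prefix "hjhjzz" already present; 2 new (j, h)
  "hjzh" → prefix "hjz" already present; 1 new (h)
  "hjhj" → prefix "hjhj" already present; 0 new (none)
  "hjzhhjhhz" → prefix "hjzh" already present; 5 new (h, j, h, h, z)
  "hjhhzjjz" → prefix "hjhh" already present; 4 new (z, j, j, z)
  "hjjjhjh" → prefix "hjjj" already present; 3 new (h, j, h)
  "hjjjjjh" → prefix "hjjjj" already present; 2 new (j, h)
Total nodes = 7 + 9 + 3 + 0 + 0 + 7 + 5 + 0 + 8 + 2 + 1 + 0 + 5 + 4 + 3 + 2 = 56

56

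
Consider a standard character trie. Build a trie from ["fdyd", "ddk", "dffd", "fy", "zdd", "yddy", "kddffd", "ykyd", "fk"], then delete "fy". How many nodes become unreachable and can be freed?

Walk "fy" from the leaf back toward the root, removing each node that no remaining word uses.
The suffix "y" (1 node) is used only by "fy"; the node for "f" still has the child "d", so pruning stops there.
Nodes removed: 1

1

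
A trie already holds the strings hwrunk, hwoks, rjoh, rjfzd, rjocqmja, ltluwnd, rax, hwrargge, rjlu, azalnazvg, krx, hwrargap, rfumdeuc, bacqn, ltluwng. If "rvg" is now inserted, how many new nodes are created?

2

The longest prefix of "rvg" already in the trie is "r" (length 1).
New nodes needed: |"rvg"| − 1 = 3 − 1 = 2.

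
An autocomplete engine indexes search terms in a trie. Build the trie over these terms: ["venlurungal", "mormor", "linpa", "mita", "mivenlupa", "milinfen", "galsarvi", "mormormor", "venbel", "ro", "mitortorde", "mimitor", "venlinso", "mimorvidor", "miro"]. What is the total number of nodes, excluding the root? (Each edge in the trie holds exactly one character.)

For each word, the new-node count is its length minus the longest prefix already in the trie:
  "venlurungal" → 11 new (v, e, n, l, u, r, u, n, g, a, l)
  "mormor" → 6 new (m, o, r, m, o, r)
  "linpa" → 5 new (l, i, n, p, a)
  "mita" → prefix "m" already present; 3 new (i, t, a)
  "mivenlupa" → prefix "mi" already present; 7 new (v, e, n, l, u, p, a)
  "milinfen" → prefix "mi" already present; 6 new (l, i, n, f, e, n)
  "galsarvi" → 8 new (g, a, l, s, a, r, v, i)
  "mormormor" → prefix "mormor" already present; 3 new (m, o, r)
  "venbel" → prefix "ven" already present; 3 new (b, e, l)
  "ro" → 2 new (r, o)
  "mitortorde" → prefix "mit" already present; 7 new (o, r, t, o, r, d, e)
  "mimitor" → prefix "mi" already present; 5 new (m, i, t, o, r)
  "venlinso" → prefix "venl" already present; 4 new (i, n, s, o)
  "mimorvidor" → prefix "mim" already present; 7 new (o, r, v, i, d, o, r)
  "miro" → prefix "mi" already present; 2 new (r, o)
Total nodes = 11 + 6 + 5 + 3 + 7 + 6 + 8 + 3 + 3 + 2 + 7 + 5 + 4 + 7 + 2 = 79

79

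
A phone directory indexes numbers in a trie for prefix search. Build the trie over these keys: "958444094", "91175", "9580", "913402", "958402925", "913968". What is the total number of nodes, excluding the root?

26

For each word, the new-node count is its length minus the longest prefix already in the trie:
  "958444094" → 9 new (9, 5, 8, 4, 4, 4, 0, 9, 4)
  "91175" → prefix "9" already present; 4 new (1, 1, 7, 5)
  "9580" → prefix "958" already present; 1 new (0)
  "913402" → prefix "91" already present; 4 new (3, 4, 0, 2)
  "958402925" → prefix "9584" already present; 5 new (0, 2, 9, 2, 5)
  "913968" → prefix "913" already present; 3 new (9, 6, 8)
Total nodes = 9 + 4 + 1 + 4 + 5 + 3 = 26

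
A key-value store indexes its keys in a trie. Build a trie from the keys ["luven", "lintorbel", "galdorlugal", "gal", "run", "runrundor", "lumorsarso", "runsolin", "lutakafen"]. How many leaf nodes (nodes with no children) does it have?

A leaf is a node with no children — equivalently, the end of a word that is not a proper prefix of any other stored word.
Those words: "galdorlugal", "lintorbel", "lumorsarso", "lutakafen", "luven", "runrundor", "runsolin"
Leaf count: 7

7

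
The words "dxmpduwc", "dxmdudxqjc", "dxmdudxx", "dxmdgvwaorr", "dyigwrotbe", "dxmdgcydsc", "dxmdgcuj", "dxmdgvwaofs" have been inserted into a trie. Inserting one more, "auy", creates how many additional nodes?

3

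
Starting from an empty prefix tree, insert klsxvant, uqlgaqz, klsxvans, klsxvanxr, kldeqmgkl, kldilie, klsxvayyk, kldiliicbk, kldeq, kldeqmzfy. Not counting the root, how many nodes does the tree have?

39

For each word, the new-node count is its length minus the longest prefix already in the trie:
  "klsxvant" → 8 new (k, l, s, x, v, a, n, t)
  "uqlgaqz" → 7 new (u, q, l, g, a, q, z)
  "klsxvans" → prefix "klsxvan" already present; 1 new (s)
  "klsxvanxr" → prefix "klsxvan" already present; 2 new (x, r)
  "kldeqmgkl" → prefix "kl" already present; 7 new (d, e, q, m, g, k, l)
  "kldilie" → prefix "kld" already present; 4 new (i, l, i, e)
  "klsxvayyk" → prefix "klsxva" already present; 3 new (y, y, k)
  "kldiliicbk" → prefix "kldili" already present; 4 new (i, c, b, k)
  "kldeq" → prefix "kldeq" already present; 0 new (none)
  "kldeqmzfy" → prefix "kldeqm" already present; 3 new (z, f, y)
Total nodes = 8 + 7 + 1 + 2 + 7 + 4 + 3 + 4 + 0 + 3 = 39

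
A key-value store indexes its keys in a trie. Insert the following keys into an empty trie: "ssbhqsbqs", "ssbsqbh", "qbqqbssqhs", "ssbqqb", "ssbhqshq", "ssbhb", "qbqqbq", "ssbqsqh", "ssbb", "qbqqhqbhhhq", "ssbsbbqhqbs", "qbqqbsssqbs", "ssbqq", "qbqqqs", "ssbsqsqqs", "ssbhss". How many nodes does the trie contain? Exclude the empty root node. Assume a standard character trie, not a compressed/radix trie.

Insert word by word; a character creates a node only if that edge doesn't already exist:
  "ssbhqsbqs" → 9 new (s, s, b, h, q, s, b, q, s)
  "ssbsqbh" → prefix "ssb" already present; 4 new (s, q, b, h)
  "qbqqbssqhs" → 10 new (q, b, q, q, b, s, s, q, h, s)
  "ssbqqb" → prefix "ssb" already present; 3 new (q, q, b)
  "ssbhqshq" → prefix "ssbhqs" already present; 2 new (h, q)
  "ssbhb" → prefix "ssbh" already present; 1 new (b)
  "qbqqbq" → prefix "qbqqb" already present; 1 new (q)
  "ssbqsqh" → prefix "ssbq" already present; 3 new (s, q, h)
  "ssbb" → prefix "ssb" already present; 1 new (b)
  "qbqqhqbhhhq" → prefix "qbqq" already present; 7 new (h, q, b, h, h, h, q)
  "ssbsbbqhqbs" → prefix "ssbs" already present; 7 new (b, b, q, h, q, b, s)
  "qbqqbsssqbs" → prefix "qbqqbss" already present; 4 new (s, q, b, s)
  "ssbqq" → prefix "ssbqq" already present; 0 new (none)
  "qbqqqs" → prefix "qbqq" already present; 2 new (q, s)
  "ssbsqsqqs" → prefix "ssbsq" already present; 4 new (s, q, q, s)
  "ssbhss" → prefix "ssbh" already present; 2 new (s, s)
Total nodes = 9 + 4 + 10 + 3 + 2 + 1 + 1 + 3 + 1 + 7 + 7 + 4 + 0 + 2 + 4 + 2 = 60

60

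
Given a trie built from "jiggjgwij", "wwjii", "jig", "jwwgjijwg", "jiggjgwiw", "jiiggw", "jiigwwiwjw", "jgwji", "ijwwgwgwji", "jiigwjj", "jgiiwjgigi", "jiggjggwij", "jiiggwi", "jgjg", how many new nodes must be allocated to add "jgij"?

Walking "jgij" from the root, the first 3 characters ("jgi") follow existing edges; "j" is the first miss.
New nodes needed: |"jgij"| − 3 = 4 − 3 = 1.

1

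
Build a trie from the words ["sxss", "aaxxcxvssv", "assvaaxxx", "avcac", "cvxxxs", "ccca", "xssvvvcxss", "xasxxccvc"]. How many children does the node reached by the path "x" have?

2

The children of the "x" node are the distinct next characters among strings starting with "x".
Distinct next characters after "x": a, s.
That node has 2 child edges.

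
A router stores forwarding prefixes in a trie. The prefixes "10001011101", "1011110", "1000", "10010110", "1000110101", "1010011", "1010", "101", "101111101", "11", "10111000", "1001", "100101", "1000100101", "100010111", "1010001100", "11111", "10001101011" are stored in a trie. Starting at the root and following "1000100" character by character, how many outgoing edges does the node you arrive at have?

1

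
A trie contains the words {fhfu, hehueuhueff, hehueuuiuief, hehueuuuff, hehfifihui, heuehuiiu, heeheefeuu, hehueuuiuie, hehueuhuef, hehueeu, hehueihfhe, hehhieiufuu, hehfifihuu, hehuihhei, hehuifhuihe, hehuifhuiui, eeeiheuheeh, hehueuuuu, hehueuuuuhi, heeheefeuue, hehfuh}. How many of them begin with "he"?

19

Filter for entries beginning with "he":
Matches: "heeheefeuu", "heeheefeuue", "hehfifihui", "hehfifihuu", "hehfuh", "hehhieiufuu", "hehueeu", "hehueihfhe", "hehueuhuef", "hehueuhueff", "hehueuuiuie", "hehueuuiuief", "hehueuuuff", "hehueuuuu", "hehueuuuuhi", "hehuifhuihe", "hehuifhuiui", "hehuihhei", "heuehuiiu"
Count: 19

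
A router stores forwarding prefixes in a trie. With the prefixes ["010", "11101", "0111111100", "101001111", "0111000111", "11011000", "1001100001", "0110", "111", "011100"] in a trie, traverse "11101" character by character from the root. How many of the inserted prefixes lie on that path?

Traverse "11101" character by character; count nodes along the way that are marked as word ends.
Prefixes of the query that are stored words: "111", "11101"
Count: 2

2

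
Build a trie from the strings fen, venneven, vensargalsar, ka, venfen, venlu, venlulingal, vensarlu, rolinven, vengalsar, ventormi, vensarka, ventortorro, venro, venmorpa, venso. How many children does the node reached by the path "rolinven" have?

Walk "rolinven" from the root, arriving at one node.
No stored string extends past "rolinven".
That node has 0 child edges.

0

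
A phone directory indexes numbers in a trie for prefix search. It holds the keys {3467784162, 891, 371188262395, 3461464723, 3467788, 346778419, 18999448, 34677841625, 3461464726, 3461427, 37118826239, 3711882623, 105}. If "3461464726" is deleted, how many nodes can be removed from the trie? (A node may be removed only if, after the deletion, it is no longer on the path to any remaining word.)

1

Walk "3461464726" from the leaf back toward the root, removing each node that no remaining word uses.
The suffix "6" (1 node) is used only by "3461464726"; the node for "346146472" still has the child "3", so pruning stops there.
Nodes removed: 1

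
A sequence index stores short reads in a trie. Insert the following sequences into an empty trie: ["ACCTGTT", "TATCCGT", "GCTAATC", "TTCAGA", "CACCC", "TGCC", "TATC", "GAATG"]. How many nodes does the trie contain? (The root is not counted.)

38

Trie structure (* marks end of a word):
(root)
├─ A
│  └─ C
│     └─ C
│        └─ T
│           └─ G
│              └─ T
│                 └─ T *
├─ C
│  └─ A
│     └─ C
│        └─ C
│           └─ C *
├─ G
│  ├─ A
│  │  └─ A
│  │     └─ T
│  │        └─ G *
│  └─ C
│     └─ T
│        └─ A
│           └─ A
│              └─ T
│                 └─ C *
└─ T
   ├─ A
   │  └─ T
   │     └─ C *
   │        └─ C
   │           └─ G
   │              └─ T *
   ├─ G
   │  └─ C
   │     └─ C *
   └─ T
      └─ C
         └─ A
            └─ G
               └─ A *
Counting every labelled node above: 38.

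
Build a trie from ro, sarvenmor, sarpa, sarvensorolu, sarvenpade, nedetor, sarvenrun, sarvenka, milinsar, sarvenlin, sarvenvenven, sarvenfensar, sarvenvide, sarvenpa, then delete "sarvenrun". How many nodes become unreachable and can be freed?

3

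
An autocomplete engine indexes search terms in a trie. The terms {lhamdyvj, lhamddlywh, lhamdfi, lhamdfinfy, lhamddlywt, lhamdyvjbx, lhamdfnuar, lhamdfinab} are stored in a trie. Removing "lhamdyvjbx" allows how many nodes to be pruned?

2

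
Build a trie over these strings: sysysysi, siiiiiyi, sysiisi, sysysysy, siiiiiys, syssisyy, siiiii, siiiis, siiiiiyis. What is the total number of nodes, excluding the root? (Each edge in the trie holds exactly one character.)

For each word, the new-node count is its length minus the longest prefix already in the trie:
  "sysysysi" → 8 new (s, y, s, y, s, y, s, i)
  "siiiiiyi" → prefix "s" already present; 7 new (i, i, i, i, i, y, i)
  "sysiisi" → prefix "sys" already present; 4 new (i, i, s, i)
  "sysysysy" → prefix "sysysys" already present; 1 new (y)
  "siiiiiys" → prefix "siiiiiy" already present; 1 new (s)
  "syssisyy" → prefix "sys" already present; 5 new (s, i, s, y, y)
  "siiiii" → prefix "siiiii" already present; 0 new (none)
  "siiiis" → prefix "siiii" already present; 1 new (s)
  "siiiiiyis" → prefix "siiiiiyi" already present; 1 new (s)
Total nodes = 8 + 7 + 4 + 1 + 1 + 5 + 0 + 1 + 1 = 28

28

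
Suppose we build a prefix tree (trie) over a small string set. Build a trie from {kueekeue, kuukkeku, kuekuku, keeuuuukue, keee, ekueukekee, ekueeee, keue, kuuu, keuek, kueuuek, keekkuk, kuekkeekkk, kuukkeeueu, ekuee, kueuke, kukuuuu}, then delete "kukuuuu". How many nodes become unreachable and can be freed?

5

Walk "kukuuuu" from the leaf back toward the root, removing each node that no remaining word uses.
The suffix "kuuuu" (5 nodes) is used only by "kukuuuu"; the node for "ku" still has the child "e", so pruning stops there.
Nodes removed: 5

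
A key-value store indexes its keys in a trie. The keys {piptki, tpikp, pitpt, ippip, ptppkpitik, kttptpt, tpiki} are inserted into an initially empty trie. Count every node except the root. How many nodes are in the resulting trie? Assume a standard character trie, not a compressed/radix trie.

36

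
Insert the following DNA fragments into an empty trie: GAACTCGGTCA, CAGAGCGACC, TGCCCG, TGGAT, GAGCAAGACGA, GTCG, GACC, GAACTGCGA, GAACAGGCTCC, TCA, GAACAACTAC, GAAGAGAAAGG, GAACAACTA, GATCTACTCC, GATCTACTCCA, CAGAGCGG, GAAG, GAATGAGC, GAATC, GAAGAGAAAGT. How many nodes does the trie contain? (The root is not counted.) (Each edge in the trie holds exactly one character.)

87

Insert word by word; a character creates a node only if that edge doesn't already exist:
  "GAACTCGGTCA" → 11 new (G, A, A, C, T, C, G, G, T, C, A)
  "CAGAGCGACC" → 10 new (C, A, G, A, G, C, G, A, C, C)
  "TGCCCG" → 6 new (T, G, C, C, C, G)
  "TGGAT" → prefix "TG" already present; 3 new (G, A, T)
  "GAGCAAGACGA" → prefix "GA" already present; 9 new (G, C, A, A, G, A, C, G, A)
  "GTCG" → prefix "G" already present; 3 new (T, C, G)
  "GACC" → prefix "GA" already present; 2 new (C, C)
  "GAACTGCGA" → prefix "GAACT" already present; 4 new (G, C, G, A)
  "GAACAGGCTCC" → prefix "GAAC" already present; 7 new (A, G, G, C, T, C, C)
  "TCA" → prefix "T" already present; 2 new (C, A)
  "GAACAACTAC" → prefix "GAACA" already present; 5 new (A, C, T, A, C)
  "GAAGAGAAAGG" → prefix "GAA" already present; 8 new (G, A, G, A, A, A, G, G)
  "GAACAACTA" → prefix "GAACAACTA" already present; 0 new (none)
  "GATCTACTCC" → prefix "GA" already present; 8 new (T, C, T, A, C, T, C, C)
  "GATCTACTCCA" → prefix "GATCTACTCC" already present; 1 new (A)
  "CAGAGCGG" → prefix "CAGAGCG" already present; 1 new (G)
  "GAAG" → prefix "GAAG" already present; 0 new (none)
  "GAATGAGC" → prefix "GAA" already present; 5 new (T, G, A, G, C)
  "GAATC" → prefix "GAAT" already present; 1 new (C)
  "GAAGAGAAAGT" → prefix "GAAGAGAAAG" already present; 1 new (T)
Total nodes = 11 + 10 + 6 + 3 + 9 + 3 + 2 + 4 + 7 + 2 + 5 + 8 + 0 + 8 + 1 + 1 + 0 + 5 + 1 + 1 = 87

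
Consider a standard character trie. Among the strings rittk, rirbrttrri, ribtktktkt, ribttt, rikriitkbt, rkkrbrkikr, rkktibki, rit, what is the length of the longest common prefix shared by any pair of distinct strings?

4

Look for the deepest trie node that still has at least two words in its subtree.
"ribtktktkt" and "ribttt" agree on "ribt" (4 characters) before diverging; nothing deeper is shared.
Longest shared-prefix length: 4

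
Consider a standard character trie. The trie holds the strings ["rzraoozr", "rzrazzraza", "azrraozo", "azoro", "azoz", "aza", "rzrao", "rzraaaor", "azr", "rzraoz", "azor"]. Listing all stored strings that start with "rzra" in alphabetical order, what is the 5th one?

DFS of the "rzra" subtree visits, in order: "rzraaaor", "rzrao", "rzraoozr", "rzraoz", "rzrazzraza"
The 5th is rzrazzraza.

rzrazzraza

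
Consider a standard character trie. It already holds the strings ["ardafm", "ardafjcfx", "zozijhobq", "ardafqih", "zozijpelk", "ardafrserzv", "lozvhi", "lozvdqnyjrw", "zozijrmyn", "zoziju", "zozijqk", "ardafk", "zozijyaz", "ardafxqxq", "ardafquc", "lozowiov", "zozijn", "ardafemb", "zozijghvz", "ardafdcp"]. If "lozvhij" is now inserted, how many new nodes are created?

1

"lozvhi" is already a path in the trie; the remaining "j" must be added.
So 7 − 6 = 1 new nodes.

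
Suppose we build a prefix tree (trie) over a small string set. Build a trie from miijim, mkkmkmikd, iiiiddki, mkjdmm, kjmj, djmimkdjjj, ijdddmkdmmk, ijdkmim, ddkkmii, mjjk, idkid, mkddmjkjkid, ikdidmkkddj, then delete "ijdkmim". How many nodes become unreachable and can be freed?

After clearing the end-marker at "ijdkmim", prune upward until reaching a node still needed by another word.
The suffix "kmim" (4 nodes) is used only by "ijdkmim"; the node for "ijd" still has the child "d", so pruning stops there.
Nodes removed: 4

4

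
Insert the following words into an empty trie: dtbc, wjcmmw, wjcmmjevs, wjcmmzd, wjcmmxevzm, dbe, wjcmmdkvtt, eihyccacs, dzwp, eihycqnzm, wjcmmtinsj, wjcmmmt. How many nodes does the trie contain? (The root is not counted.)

51

Count nodes per top-level branch (shared prefixes stored once):
  'd'-branch (dbe, dtbc, dzwp): 9 nodes
  'e'-branch (eihyccacs, eihycqnzm): 13 nodes
  'w'-branch (wjcmmdkvtt, wjcmmjevs, wjcmmmt, wjcmmtinsj, wjcmmw, wjcmmxevzm, wjcmmzd): 29 nodes
Sum: 51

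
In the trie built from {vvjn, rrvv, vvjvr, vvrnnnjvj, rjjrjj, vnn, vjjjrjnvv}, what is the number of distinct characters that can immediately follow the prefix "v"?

3

Walk "v" from the root, arriving at one node.
Characters that immediately follow "v" among the stored strings: {j, n, v}.
That node has 3 child edges.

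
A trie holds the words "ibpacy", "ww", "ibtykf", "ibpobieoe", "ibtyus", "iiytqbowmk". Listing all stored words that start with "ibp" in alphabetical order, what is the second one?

ibpobieoe

Words with prefix "ibp", in lexicographic order: "ibpacy", "ibpobieoe"
The 2nd is ibpobieoe.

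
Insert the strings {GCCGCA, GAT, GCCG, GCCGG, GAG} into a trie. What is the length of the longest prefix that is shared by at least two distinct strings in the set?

4

Equivalently: take the maximum, over all pairs, of their longest common prefix length.
e.g. "GCCG" and "GCCGCA" share the prefix "GCCG" of length 4; no pair shares a longer one.
Longest shared-prefix length: 4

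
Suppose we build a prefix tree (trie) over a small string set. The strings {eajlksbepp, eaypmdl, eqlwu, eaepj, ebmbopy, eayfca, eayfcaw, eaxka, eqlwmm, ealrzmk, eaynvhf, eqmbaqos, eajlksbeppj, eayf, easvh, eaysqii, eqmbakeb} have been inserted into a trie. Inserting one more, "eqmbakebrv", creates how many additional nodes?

"eqmbakeb" is already a path in the trie; the remaining "rv" must be added.
So 10 − 8 = 2 new nodes.

2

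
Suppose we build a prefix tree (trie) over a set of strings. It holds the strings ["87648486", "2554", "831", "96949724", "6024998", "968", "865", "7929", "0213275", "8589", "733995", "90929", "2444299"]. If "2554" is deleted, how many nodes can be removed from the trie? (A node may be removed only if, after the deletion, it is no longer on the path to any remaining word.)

3

After clearing the end-marker at "2554", prune upward until reaching a node still needed by another word.
The suffix "554" (3 nodes) is used only by "2554"; the node for "2" still has the child "4", so pruning stops there.
Nodes removed: 3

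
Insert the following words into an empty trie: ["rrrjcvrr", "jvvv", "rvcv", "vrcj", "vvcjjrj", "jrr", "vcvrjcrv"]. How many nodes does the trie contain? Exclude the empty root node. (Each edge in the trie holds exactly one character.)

For each word, the new-node count is its length minus the longest prefix already in the trie:
  "rrrjcvrr" → 8 new (r, r, r, j, c, v, r, r)
  "jvvv" → 4 new (j, v, v, v)
  "rvcv" → prefix "r" already present; 3 new (v, c, v)
  "vrcj" → 4 new (v, r, c, j)
  "vvcjjrj" → prefix "v" already present; 6 new (v, c, j, j, r, j)
  "jrr" → prefix "j" already present; 2 new (r, r)
  "vcvrjcrv" → prefix "v" already present; 7 new (c, v, r, j, c, r, v)
Total nodes = 8 + 4 + 3 + 4 + 6 + 2 + 7 = 34

34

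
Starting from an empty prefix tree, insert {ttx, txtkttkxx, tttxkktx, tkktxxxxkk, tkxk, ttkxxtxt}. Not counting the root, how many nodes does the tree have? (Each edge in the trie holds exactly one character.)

34

Trace insertions, counting only characters that open a new branch:
  "ttx" → 3 new (t, t, x)
  "txtkttkxx" → prefix "t" already present; 8 new (x, t, k, t, t, k, x, x)
  "tttxkktx" → prefix "tt" already present; 6 new (t, x, k, k, t, x)
  "tkktxxxxkk" → prefix "t" already present; 9 new (k, k, t, x, x, x, x, k, k)
  "tkxk" → prefix "tk" already present; 2 new (x, k)
  "ttkxxtxt" → prefix "tt" already present; 6 new (k, x, x, t, x, t)
Total nodes = 3 + 8 + 6 + 9 + 2 + 6 = 34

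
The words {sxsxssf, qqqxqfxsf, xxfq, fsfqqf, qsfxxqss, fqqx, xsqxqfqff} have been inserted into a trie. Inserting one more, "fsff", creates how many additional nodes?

Walking "fsff" from the root, the first 3 characters ("fsf") follow existing edges; "f" is the first miss.
So 4 − 3 = 1 new nodes.

1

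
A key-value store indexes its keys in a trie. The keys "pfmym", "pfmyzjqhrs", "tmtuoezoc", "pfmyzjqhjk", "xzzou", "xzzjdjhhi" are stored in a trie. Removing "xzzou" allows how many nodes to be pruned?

Walk "xzzou" from the leaf back toward the root, removing each node that no remaining word uses.
The suffix "ou" (2 nodes) is used only by "xzzou"; the node for "xzz" still has the child "j", so pruning stops there.
Nodes removed: 2

2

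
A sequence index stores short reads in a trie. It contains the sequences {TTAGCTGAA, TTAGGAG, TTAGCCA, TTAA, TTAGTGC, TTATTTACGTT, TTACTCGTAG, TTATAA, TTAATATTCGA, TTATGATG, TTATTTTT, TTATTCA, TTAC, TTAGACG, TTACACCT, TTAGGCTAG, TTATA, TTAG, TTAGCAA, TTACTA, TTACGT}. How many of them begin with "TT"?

21

Walk to "TT"; the words in its subtree are exactly those with that prefix.
Words under "TT": TTAA, TTAATATTCGA, TTAC, TTACACCT, TTACGT, TTACTA, TTACTCGTAG, TTAG, TTAGACG, TTAGCAA, TTAGCCA, TTAGCTGAA, TTAGGAG, TTAGGCTAG, TTAGTGC, TTATA, TTATAA, TTATGATG, TTATTCA, TTATTTACGTT, TTATTTTT
Count: 21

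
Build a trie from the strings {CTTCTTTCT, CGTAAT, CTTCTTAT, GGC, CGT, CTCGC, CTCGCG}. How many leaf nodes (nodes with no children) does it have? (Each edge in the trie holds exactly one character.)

A leaf is a node with no children — equivalently, the end of a word that is not a proper prefix of any other stored word.
Those words: "CGTAAT", "CTCGCG", "CTTCTTAT", "CTTCTTTCT", "GGC"
Leaf count: 5

5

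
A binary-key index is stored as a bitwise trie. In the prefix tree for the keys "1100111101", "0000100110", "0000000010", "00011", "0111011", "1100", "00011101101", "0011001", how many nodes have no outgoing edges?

A leaf is a node with no children — equivalently, the end of a word that is not a proper prefix of any other stored word.
Those words: "0000000010", "0000100110", "00011101101", "0011001", "0111011", "1100111101"
Leaf count: 6

6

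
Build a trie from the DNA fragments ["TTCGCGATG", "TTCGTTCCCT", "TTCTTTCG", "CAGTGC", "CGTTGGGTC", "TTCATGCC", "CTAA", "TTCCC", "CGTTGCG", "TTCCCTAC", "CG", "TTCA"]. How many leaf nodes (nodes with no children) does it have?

9

Leaves are exactly the stored words that no other stored word extends.
Those words: "CAGTGC", "CGTTGCG", "CGTTGGGTC", "CTAA", "TTCATGCC", "TTCCCTAC", "TTCGCGATG", "TTCGTTCCCT", "TTCTTTCG"
Leaf count: 9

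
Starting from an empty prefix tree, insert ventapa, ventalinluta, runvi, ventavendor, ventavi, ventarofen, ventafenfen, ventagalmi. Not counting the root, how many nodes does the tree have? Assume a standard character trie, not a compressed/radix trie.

Trace insertions, counting only characters that open a new branch:
  "ventapa" → 7 new (v, e, n, t, a, p, a)
  "ventalinluta" → prefix "venta" already present; 7 new (l, i, n, l, u, t, a)
  "runvi" → 5 new (r, u, n, v, i)
  "ventavendor" → prefix "venta" already present; 6 new (v, e, n, d, o, r)
  "ventavi" → prefix "ventav" already present; 1 new (i)
  "ventarofen" → prefix "venta" already present; 5 new (r, o, f, e, n)
  "ventafenfen" → prefix "venta" already present; 6 new (f, e, n, f, e, n)
  "ventagalmi" → prefix "venta" already present; 5 new (g, a, l, m, i)
Total nodes = 7 + 7 + 5 + 6 + 1 + 5 + 6 + 5 = 42

42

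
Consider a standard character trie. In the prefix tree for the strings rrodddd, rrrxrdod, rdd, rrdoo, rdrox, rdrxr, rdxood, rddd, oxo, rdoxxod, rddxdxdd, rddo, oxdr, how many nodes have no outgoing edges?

Leaves are exactly the stored words that no other stored word extends.
Those words: "oxdr", "oxo", "rddd", "rddo", "rddxdxdd", "rdoxxod", "rdrox", "rdrxr", "rdxood", "rrdoo", "rrodddd", "rrrxrdod"
Leaf count: 12

12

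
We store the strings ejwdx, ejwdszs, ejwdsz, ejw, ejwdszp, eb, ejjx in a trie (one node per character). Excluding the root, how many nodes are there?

Insert word by word; a character creates a node only if that edge doesn't already exist:
  "ejwdx" → 5 new (e, j, w, d, x)
  "ejwdszs" → prefix "ejwd" already present; 3 new (s, z, s)
  "ejwdsz" → prefix "ejwdsz" already present; 0 new (none)
  "ejw" → prefix "ejw" already present; 0 new (none)
  "ejwdszp" → prefix "ejwdsz" already present; 1 new (p)
  "eb" → prefix "e" already present; 1 new (b)
  "ejjx" → prefix "ej" already present; 2 new (j, x)
Total nodes = 5 + 3 + 0 + 0 + 1 + 1 + 2 = 12

12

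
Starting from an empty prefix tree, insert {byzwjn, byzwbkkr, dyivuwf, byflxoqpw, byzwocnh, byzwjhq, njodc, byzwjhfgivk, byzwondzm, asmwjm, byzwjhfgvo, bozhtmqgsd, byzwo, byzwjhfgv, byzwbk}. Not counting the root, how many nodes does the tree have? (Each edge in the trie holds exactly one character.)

Count nodes per top-level branch (shared prefixes stored once):
  'a'-branch (asmwjm): 6 nodes
  'b'-branch (bozhtmqgsd, byflxoqpw, byzwbk, byzwbkkr, byzwjhfgivk, byzwjhfgv, byzwjhfgvo, byzwjhq, byzwjn, byzwo, byzwocnh, byzwondzm): 43 nodes
  'd'-branch (dyivuwf): 7 nodes
  'n'-branch (njodc): 5 nodes
Sum: 61

61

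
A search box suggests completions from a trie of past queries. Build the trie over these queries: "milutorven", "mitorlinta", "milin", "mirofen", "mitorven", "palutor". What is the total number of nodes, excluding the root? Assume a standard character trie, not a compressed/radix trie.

For each word, the new-node count is its length minus the longest prefix already in the trie:
  "milutorven" → 10 new (m, i, l, u, t, o, r, v, e, n)
  "mitorlinta" → prefix "mi" already present; 8 new (t, o, r, l, i, n, t, a)
  "milin" → prefix "mil" already present; 2 new (i, n)
  "mirofen" → prefix "mi" already present; 5 new (r, o, f, e, n)
  "mitorven" → prefix "mitor" already present; 3 new (v, e, n)
  "palutor" → 7 new (p, a, l, u, t, o, r)
Total nodes = 10 + 8 + 2 + 5 + 3 + 7 = 35

35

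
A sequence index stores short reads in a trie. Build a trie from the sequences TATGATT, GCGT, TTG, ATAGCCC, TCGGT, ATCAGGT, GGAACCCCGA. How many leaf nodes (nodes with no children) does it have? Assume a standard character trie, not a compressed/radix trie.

7

A leaf is a node with no children — equivalently, the end of a word that is not a proper prefix of any other stored word.
Those words: "ATAGCCC", "ATCAGGT", "GCGT", "GGAACCCCGA", "TATGATT", "TCGGT", "TTG"
Leaf count: 7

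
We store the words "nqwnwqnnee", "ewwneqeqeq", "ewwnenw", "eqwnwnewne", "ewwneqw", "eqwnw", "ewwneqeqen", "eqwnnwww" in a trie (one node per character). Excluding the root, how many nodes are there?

37

Trie structure (* marks end of a word):
(root)
├─ e
│  ├─ q
│  │  └─ w
│  │     └─ n
│  │        ├─ n
│  │        │  └─ w
│  │        │     └─ w
│  │        │        └─ w *
│  │        └─ w *
│  │           └─ n
│  │              └─ e
│  │                 └─ w
│  │                    └─ n
│  │                       └─ e *
│  └─ w
│     └─ w
│        └─ n
│           └─ e
│              ├─ n
│              │  └─ w *
│              └─ q
│                 ├─ e
│                 │  └─ q
│                 │     └─ e
│                 │        ├─ n *
│                 │        └─ q *
│                 └─ w *
└─ n
   └─ q
      └─ w
         └─ n
            └─ w
               └─ q
                  └─ n
                     └─ n
                        └─ e
                           └─ e *
Counting every labelled node above: 37.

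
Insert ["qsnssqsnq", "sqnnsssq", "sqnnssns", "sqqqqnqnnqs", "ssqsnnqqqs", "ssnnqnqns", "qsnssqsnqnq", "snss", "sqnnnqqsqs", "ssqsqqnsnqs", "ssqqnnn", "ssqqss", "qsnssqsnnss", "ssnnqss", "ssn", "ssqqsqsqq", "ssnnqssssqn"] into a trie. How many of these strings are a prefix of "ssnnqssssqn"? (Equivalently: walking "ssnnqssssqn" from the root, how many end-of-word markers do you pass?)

Traverse "ssnnqssssqn" character by character; count nodes along the way that are marked as word ends.
Prefixes of the query that are stored words: "ssn", "ssnnqss", "ssnnqssssqn"
Count: 3

3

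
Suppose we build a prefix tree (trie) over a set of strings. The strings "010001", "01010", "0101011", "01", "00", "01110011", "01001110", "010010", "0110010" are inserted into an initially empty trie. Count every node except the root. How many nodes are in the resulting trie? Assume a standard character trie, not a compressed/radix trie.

Trie structure (* marks end of a word):
(root)
└─ 0
   ├─ 0 *
   └─ 1 *
      ├─ 0
      │  ├─ 0
      │  │  ├─ 0
      │  │  │  └─ 1 *
      │  │  └─ 1
      │  │     ├─ 0 *
      │  │     └─ 1
      │  │        └─ 1
      │  │           └─ 0 *
      │  └─ 1
      │     └─ 0 *
      │        └─ 1
      │           └─ 1 *
      └─ 1
         ├─ 0
         │  └─ 0
         │     └─ 1
         │        └─ 0 *
         └─ 1
            └─ 0
               └─ 0
                  └─ 1
                     └─ 1 *
Counting every labelled node above: 26.

26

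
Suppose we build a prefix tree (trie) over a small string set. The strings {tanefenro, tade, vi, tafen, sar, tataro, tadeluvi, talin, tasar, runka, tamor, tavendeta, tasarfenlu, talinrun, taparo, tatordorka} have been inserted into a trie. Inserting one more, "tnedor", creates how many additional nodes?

Walking "tnedor" from the root, the first 1 characters ("t") follow existing edges; "n" is the first miss.
New nodes needed: |"tnedor"| − 1 = 6 − 1 = 5.

5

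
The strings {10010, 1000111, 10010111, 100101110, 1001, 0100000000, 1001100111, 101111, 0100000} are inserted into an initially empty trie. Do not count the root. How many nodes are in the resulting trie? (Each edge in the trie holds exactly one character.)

33

For each word, the new-node count is its length minus the longest prefix already in the trie:
  "10010" → 5 new (1, 0, 0, 1, 0)
  "1000111" → prefix "100" already present; 4 new (0, 1, 1, 1)
  "10010111" → prefix "10010" already present; 3 new (1, 1, 1)
  "100101110" → prefix "10010111" already present; 1 new (0)
  "1001" → prefix "1001" already present; 0 new (none)
  "0100000000" → 10 new (0, 1, 0, 0, 0, 0, 0, 0, 0, 0)
  "1001100111" → prefix "1001" already present; 6 new (1, 0, 0, 1, 1, 1)
  "101111" → prefix "10" already present; 4 new (1, 1, 1, 1)
  "0100000" → prefix "0100000" already present; 0 new (none)
Total nodes = 5 + 4 + 3 + 1 + 0 + 10 + 6 + 4 + 0 = 33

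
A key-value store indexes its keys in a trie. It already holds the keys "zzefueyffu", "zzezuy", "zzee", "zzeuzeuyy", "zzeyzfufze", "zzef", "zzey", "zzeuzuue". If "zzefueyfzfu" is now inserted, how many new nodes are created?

Walking "zzefueyfzfu" from the root, the first 8 characters ("zzefueyf") follow existing edges; "z" is the first miss.
New nodes needed: |"zzefueyfzfu"| − 8 = 11 − 8 = 3.

3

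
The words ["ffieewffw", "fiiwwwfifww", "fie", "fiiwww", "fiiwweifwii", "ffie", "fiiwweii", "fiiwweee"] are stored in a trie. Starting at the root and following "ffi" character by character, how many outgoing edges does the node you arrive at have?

Walk "ffi" from the root, arriving at one node.
Characters that immediately follow "ffi" among the stored strings: {e}.
That node has 1 child edge.

1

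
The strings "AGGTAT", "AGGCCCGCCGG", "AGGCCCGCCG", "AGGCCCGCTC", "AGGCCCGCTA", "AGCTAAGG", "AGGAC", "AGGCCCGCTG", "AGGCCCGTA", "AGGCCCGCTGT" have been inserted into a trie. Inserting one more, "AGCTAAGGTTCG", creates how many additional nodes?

Walking "AGCTAAGGTTCG" from the root, the first 8 characters ("AGCTAAGG") follow existing edges; "T" is the first miss.
Each of the 4 remaining characters creates one node.

4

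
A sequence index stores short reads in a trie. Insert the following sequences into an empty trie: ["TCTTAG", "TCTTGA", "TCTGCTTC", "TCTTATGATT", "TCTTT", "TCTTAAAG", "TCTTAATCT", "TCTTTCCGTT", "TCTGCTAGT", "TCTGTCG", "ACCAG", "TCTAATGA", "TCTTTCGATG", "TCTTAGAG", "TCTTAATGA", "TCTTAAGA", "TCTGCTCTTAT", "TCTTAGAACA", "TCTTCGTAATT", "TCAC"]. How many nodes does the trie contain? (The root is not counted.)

73

Count nodes per top-level branch (shared prefixes stored once):
  'A'-branch (ACCAG): 5 nodes
  'T'-branch (TCAC, TCTAATGA, TCTGCTAGT, TCTGCTCTTAT, TCTGCTTC, TCTGTCG, TCTTAAAG, TCTTAAGA, TCTTAATCT, TCTTAATGA, TCTTAG, TCTTAGAACA, TCTTAGAG, TCTTATGATT, TCTTCGTAATT, TCTTGA, TCTTT, TCTTTCCGTT, TCTTTCGATG): 68 nodes
Sum: 73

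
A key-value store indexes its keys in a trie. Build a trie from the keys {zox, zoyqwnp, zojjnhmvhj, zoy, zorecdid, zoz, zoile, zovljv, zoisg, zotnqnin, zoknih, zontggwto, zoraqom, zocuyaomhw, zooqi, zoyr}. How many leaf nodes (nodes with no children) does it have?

15

Leaves are exactly the stored words that no other stored word extends.
Those words: "zocuyaomhw", "zoile", "zoisg", "zojjnhmvhj", "zoknih", "zontggwto", "zooqi", "zoraqom", "zorecdid", "zotnqnin", "zovljv", "zox", "zoyqwnp", "zoyr", "zoz"
Leaf count: 15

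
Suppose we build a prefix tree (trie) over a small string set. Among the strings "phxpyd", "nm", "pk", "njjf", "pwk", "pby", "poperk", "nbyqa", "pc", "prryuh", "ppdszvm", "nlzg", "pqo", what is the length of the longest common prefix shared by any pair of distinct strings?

1

The deepest shared node is where two words last agree before diverging.
"nbyqa" and "njjf" agree on "n" (1 characters) before diverging; nothing deeper is shared.
Longest shared-prefix length: 1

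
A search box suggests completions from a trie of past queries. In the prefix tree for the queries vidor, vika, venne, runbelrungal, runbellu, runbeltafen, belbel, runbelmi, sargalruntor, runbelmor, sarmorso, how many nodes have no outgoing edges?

11

Leaves are exactly the stored words that no other stored word extends.
Those words: "belbel", "runbellu", "runbelmi", "runbelmor", "runbelrungal", "runbeltafen", "sargalruntor", "sarmorso", "venne", "vidor", "vika"
Leaf count: 11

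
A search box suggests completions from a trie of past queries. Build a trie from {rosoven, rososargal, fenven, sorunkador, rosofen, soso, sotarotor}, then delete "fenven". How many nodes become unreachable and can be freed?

Walk "fenven" from the leaf back toward the root, removing each node that no remaining word uses.
No other word shares any prefix with "fenven", so all 6 of its nodes go.
Nodes removed: 6

6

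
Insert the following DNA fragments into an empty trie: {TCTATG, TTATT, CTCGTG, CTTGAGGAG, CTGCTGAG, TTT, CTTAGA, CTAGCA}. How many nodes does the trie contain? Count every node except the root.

Trace insertions, counting only characters that open a new branch:
  "TCTATG" → 6 new (T, C, T, A, T, G)
  "TTATT" → prefix "T" already present; 4 new (T, A, T, T)
  "CTCGTG" → 6 new (C, T, C, G, T, G)
  "CTTGAGGAG" → prefix "CT" already present; 7 new (T, G, A, G, G, A, G)
  "CTGCTGAG" → prefix "CT" already present; 6 new (G, C, T, G, A, G)
  "TTT" → prefix "TT" already present; 1 new (T)
  "CTTAGA" → prefix "CTT" already present; 3 new (A, G, A)
  "CTAGCA" → prefix "CT" already present; 4 new (A, G, C, A)
Total nodes = 6 + 4 + 6 + 7 + 6 + 1 + 3 + 4 = 37

37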